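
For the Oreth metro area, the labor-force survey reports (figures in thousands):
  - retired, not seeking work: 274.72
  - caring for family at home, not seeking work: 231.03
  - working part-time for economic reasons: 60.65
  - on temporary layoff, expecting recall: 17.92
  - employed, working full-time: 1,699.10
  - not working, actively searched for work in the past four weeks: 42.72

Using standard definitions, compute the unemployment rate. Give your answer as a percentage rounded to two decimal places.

Unemployment rate ≈ 3.33%.

Employed = 60.65 + 1,699.10 = 1,759.75 thousand (anyone who worked, including part-time for economic reasons, counts as employed).
Unemployed = 17.92 + 42.72 = 60.64 thousand (jobless and actively searching, or on temporary layoff).
Labor force = 1,759.75 + 60.64 = 1,820.39 thousand.
Unemployment rate = 60.64 / 1,820.39 = 3.33%.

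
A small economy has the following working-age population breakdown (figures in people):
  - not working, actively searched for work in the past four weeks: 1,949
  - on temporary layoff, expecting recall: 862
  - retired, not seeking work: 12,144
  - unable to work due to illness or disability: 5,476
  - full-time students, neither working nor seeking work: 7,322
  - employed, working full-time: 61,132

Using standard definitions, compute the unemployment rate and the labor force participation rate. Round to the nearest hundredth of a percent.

Employed = 61,132.
Unemployed = 1,949 + 862 = 2,811 (jobless and actively searching, or on temporary layoff).
Labor force = 61,132 + 2,811 = 63,943.
Not in labor force = 12,144 + 5,476 + 7,322 = 24,942 (those not working and not actively searching are outside the labor force).
Civilian working-age population = 63,943 + 24,942 = 88,885.
Unemployment rate = 2,811 / 63,943 = 4.40%.
Labor force participation rate = 63,943 / 88,885 = 71.94%.

Unemployment rate ≈ 4.40%; labor force participation rate ≈ 71.94%.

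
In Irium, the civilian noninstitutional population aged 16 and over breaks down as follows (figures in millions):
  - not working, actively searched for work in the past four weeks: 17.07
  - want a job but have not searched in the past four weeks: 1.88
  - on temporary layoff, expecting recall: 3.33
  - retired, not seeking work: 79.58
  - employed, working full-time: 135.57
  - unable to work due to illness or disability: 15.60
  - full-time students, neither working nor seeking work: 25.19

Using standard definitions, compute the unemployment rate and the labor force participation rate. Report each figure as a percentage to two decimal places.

Employed = 135.57 million.
Unemployed = 17.07 + 3.33 = 20.40 million (jobless and actively searching, or on temporary layoff).
Labor force = 135.57 + 20.40 = 155.97 million.
Not in labor force = 1.88 + 79.58 + 15.60 + 25.19 = 122.25 million (those not working and not actively searching are outside the labor force — including those who want a job but have given up searching).
Civilian working-age population = 155.97 + 122.25 = 278.22 million.
Unemployment rate = 20.40 / 155.97 = 13.08%.
Labor force participation rate = 155.97 / 278.22 = 56.06%.

Unemployment rate ≈ 13.08%; labor force participation rate ≈ 56.06%.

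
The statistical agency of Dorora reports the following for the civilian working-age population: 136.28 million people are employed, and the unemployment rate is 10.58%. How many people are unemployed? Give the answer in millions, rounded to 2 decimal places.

About 16.12 million are unemployed.

Let U be the number unemployed. The labor force is E + U, and U/(E+U) = 0.1058.
So U = 0.1058 × 136.28 / (1 − 0.1058) = 14.4184 / 0.8942 ≈ 16.12 million.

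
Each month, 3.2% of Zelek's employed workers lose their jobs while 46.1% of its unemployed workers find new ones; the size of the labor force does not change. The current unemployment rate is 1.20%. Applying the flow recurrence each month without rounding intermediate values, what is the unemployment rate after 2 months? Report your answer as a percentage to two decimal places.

With a fixed labor force, u_{t+1} = u_t + s·(1−u_t) − f·u_t = u_t·(1−s−f) + s.
Here 1−s−f = 0.507 and s = 0.032.
u_1 = 0.012000 × 0.507 + 0.032 = 0.038084.
u_2 = 0.038084 × 0.507 + 0.032 = 0.051309.

Unemployment rate after two months ≈ 5.13%.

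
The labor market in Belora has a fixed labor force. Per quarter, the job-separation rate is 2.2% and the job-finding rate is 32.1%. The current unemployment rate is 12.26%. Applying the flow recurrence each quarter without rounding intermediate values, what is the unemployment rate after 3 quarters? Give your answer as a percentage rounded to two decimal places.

Unemployment rate after three quarters ≈ 8.07%.

With a fixed labor force, u_{t+1} = u_t + s·(1−u_t) − f·u_t = u_t·(1−s−f) + s.
Here 1−s−f = 0.657 and s = 0.022.
u_1 = 0.122600 × 0.657 + 0.022 = 0.102548.
u_2 = 0.102548 × 0.657 + 0.022 = 0.089374.
u_3 = 0.089374 × 0.657 + 0.022 = 0.080719.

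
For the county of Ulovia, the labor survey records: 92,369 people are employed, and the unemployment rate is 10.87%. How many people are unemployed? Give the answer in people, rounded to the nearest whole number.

About 11,265 are unemployed.

Let U be the number unemployed. The labor force is E + U, and U/(E+U) = 0.1087.
So U = 0.1087 × 92,369 / (1 − 0.1087) = 10040.51 / 0.8913 ≈ 11,265.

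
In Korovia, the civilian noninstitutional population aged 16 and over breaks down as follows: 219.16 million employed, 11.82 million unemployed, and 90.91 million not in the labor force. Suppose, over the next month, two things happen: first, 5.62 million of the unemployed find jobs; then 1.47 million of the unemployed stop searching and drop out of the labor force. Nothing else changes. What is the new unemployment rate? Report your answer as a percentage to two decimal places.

New unemployment rate ≈ 2.06%.

Initially, labor force = 219.16 + 11.82 = 230.98 million, so u = 11.82/230.98 = 5.12%.
After the first change, unemployed falls and employed rises by 5.62; labor force unchanged → E = 224.78, U = 6.20, labor force = 230.98 million.
After the second change, unemployed and labor force both fall by 1.47 → E = 224.78, U = 4.73, labor force = 229.51 million.
New unemployment rate = 4.73 / 229.51 = 2.06%.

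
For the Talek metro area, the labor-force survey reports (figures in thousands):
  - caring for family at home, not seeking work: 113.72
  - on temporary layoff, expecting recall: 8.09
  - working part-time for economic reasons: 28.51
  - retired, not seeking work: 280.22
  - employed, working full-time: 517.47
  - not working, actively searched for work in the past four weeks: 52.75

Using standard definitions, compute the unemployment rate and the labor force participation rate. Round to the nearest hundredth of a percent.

Employed = 28.51 + 517.47 = 545.98 thousand (anyone who worked, including part-time for economic reasons, counts as employed).
Unemployed = 8.09 + 52.75 = 60.84 thousand (jobless and actively searching, or on temporary layoff).
Labor force = 545.98 + 60.84 = 606.82 thousand.
Not in labor force = 113.72 + 280.22 = 393.94 thousand (those not working and not actively searching are outside the labor force).
Civilian working-age population = 606.82 + 393.94 = 1,000.76 thousand.
Unemployment rate = 60.84 / 606.82 = 10.03%.
Labor force participation rate = 606.82 / 1,000.76 = 60.64%.

Unemployment rate ≈ 10.03%; labor force participation rate ≈ 60.64%.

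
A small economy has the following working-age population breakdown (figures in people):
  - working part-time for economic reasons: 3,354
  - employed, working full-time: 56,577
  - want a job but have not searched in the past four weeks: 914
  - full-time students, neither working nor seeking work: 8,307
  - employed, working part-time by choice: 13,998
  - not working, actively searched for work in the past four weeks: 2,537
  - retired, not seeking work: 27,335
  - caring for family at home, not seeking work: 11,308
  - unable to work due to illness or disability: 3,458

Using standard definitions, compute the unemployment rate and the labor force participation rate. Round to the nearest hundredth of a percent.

Employed = 3,354 + 56,577 + 13,998 = 73,929 (anyone who worked, including part-time for economic reasons, counts as employed).
Unemployed = 2,537.
Labor force = 73,929 + 2,537 = 76,466.
Not in labor force = 914 + 8,307 + 27,335 + 11,308 + 3,458 = 51,322 (those not working and not actively searching are outside the labor force — including those who want a job but have given up searching).
Civilian working-age population = 76,466 + 51,322 = 127,788.
Unemployment rate = 2,537 / 76,466 = 3.32%.
Labor force participation rate = 76,466 / 127,788 = 59.84%.

Unemployment rate ≈ 3.32%; labor force participation rate ≈ 59.84%.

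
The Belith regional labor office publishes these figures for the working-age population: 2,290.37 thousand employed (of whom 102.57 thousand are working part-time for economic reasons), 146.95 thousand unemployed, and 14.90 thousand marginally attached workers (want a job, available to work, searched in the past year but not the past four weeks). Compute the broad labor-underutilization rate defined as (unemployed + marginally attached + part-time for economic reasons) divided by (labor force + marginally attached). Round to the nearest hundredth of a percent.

Broad underutilization rate ≈ 10.78%.

Labor force = 2,290.37 + 146.95 = 2,437.32 thousand.
Numerator = 146.95 + 14.90 + 102.57 = 264.42 thousand.
Denominator = 2,437.32 + 14.90 = 2,452.22 thousand.
Broad rate = 264.42 / 2,452.22 = 10.78%.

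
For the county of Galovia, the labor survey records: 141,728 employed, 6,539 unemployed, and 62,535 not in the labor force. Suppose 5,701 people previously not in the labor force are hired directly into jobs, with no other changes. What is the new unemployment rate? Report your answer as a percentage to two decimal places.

New unemployment rate ≈ 4.25%.

Initially, labor force = 141,728 + 6,539 = 148,267, so u = 6,539/148,267 = 4.41%.
After the change, employed and labor force both rise by 5,701; unemployed unchanged → E = 147,429, U = 6,539, labor force = 153,968.
New unemployment rate = 6,539 / 153,968 = 4.25%.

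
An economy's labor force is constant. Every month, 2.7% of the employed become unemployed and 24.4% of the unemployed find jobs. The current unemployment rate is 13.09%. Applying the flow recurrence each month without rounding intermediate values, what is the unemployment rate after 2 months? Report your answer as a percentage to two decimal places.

With a fixed labor force, u_{t+1} = u_t + s·(1−u_t) − f·u_t = u_t·(1−s−f) + s.
Here 1−s−f = 0.729 and s = 0.027.
u_1 = 0.130900 × 0.729 + 0.027 = 0.122426.
u_2 = 0.122426 × 0.729 + 0.027 = 0.116249.

Unemployment rate after two months ≈ 11.62%.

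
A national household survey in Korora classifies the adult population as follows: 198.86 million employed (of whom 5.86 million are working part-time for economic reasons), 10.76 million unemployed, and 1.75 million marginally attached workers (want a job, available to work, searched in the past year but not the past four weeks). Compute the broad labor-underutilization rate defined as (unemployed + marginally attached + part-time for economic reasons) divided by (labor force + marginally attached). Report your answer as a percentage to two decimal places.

Labor force = 198.86 + 10.76 = 209.62 million.
Numerator = 10.76 + 1.75 + 5.86 = 18.37 million.
Denominator = 209.62 + 1.75 = 211.37 million.
Broad rate = 18.37 / 211.37 = 8.69%.

Broad underutilization rate ≈ 8.69%.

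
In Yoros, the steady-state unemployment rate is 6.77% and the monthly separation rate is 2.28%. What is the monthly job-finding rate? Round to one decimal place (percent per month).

Job-finding rate ≈ 31.4% per month.

From u* = s/(s+f): f = s·(1−u)/u.
f = 2.28 × (1 − 0.0677) / 0.0677 = 2.1256 / 0.0677 ≈ 31.4% per month.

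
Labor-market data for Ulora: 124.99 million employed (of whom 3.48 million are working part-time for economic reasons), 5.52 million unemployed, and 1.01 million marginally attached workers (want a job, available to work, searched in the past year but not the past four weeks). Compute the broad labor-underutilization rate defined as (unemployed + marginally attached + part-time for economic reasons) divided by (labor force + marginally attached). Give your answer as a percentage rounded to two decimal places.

Labor force = 124.99 + 5.52 = 130.51 million.
Numerator = 5.52 + 1.01 + 3.48 = 10.01 million.
Denominator = 130.51 + 1.01 = 131.52 million.
Broad rate = 10.01 / 131.52 = 7.61%.

Broad underutilization rate ≈ 7.61%.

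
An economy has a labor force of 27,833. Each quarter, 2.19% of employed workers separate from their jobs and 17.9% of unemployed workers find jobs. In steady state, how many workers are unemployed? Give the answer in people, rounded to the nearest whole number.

Steady-state unemployment rate u* = s/(s+f) = 2.19/(2.19+17.9) = 0.109009.
Unemployed = u* × labor force = 0.109009 × 27,833 ≈ 3,034.

About 3,034 are unemployed in steady state.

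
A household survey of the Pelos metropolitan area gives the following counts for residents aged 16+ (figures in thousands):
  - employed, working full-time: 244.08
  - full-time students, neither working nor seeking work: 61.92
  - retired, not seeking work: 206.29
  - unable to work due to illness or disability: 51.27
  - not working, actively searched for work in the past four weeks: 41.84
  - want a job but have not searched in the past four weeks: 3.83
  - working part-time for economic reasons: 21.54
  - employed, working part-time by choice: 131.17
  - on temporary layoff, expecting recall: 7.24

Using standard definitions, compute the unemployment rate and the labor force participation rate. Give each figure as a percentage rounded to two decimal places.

Employed = 244.08 + 21.54 + 131.17 = 396.79 thousand (anyone who worked, including part-time for economic reasons, counts as employed).
Unemployed = 41.84 + 7.24 = 49.08 thousand (jobless and actively searching, or on temporary layoff).
Labor force = 396.79 + 49.08 = 445.87 thousand.
Not in labor force = 61.92 + 206.29 + 51.27 + 3.83 = 323.31 thousand (those not working and not actively searching are outside the labor force — including those who want a job but have given up searching).
Civilian working-age population = 445.87 + 323.31 = 769.18 thousand.
Unemployment rate = 49.08 / 445.87 = 11.01%.
Labor force participation rate = 445.87 / 769.18 = 57.97%.

Unemployment rate ≈ 11.01%; labor force participation rate ≈ 57.97%.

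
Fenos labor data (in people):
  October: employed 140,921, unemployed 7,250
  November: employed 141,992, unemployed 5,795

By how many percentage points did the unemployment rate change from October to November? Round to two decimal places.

October: labor force = 140,921 + 7,250 = 148,171; u = 7,250/148,171 = 4.89%.
November: labor force = 141,992 + 5,795 = 147,787; u = 5,795/147,787 = 3.92%.
Change = 3.92% − 4.89% = −0.97 pp.

The unemployment rate changed by −0.97 percentage points.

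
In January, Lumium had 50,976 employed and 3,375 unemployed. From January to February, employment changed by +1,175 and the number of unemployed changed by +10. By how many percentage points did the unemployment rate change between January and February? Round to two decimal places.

January: labor force = 50,976 + 3,375 = 54,351; u = 3,375/54,351 = 6.21%.
February: labor force = 52,151 + 3,385 = 55,536; u = 3,385/55,536 = 6.10%.
Change = 6.10% − 6.21% = −0.11 pp.

The unemployment rate changed by −0.11 percentage points.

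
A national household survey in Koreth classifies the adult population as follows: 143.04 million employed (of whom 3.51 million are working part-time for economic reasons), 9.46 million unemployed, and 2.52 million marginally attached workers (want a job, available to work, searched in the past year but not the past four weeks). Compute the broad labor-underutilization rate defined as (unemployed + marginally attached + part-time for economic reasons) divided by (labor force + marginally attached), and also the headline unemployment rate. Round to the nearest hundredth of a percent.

Broad underutilization rate ≈ 9.99%; headline unemployment rate ≈ 6.20%.

Labor force = 143.04 + 9.46 = 152.50 million.
Numerator = 9.46 + 2.52 + 3.51 = 15.49 million.
Denominator = 152.50 + 2.52 = 155.02 million.
Broad rate = 15.49 / 155.02 = 9.99%.
Headline unemployment rate = 9.46 / 152.50 = 6.20%.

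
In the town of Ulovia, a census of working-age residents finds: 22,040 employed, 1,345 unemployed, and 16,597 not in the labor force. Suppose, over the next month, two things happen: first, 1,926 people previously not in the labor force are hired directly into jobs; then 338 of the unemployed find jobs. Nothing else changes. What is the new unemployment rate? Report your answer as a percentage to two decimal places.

Initially, labor force = 22,040 + 1,345 = 23,385, so u = 1,345/23,385 = 5.75%.
After the first change, employed and labor force both rise by 1,926; unemployed unchanged → E = 23,966, U = 1,345, labor force = 25,311.
After the second change, unemployed falls and employed rises by 338; labor force unchanged → E = 24,304, U = 1,007, labor force = 25,311.
New unemployment rate = 1,007 / 25,311 = 3.98%.

New unemployment rate ≈ 3.98%.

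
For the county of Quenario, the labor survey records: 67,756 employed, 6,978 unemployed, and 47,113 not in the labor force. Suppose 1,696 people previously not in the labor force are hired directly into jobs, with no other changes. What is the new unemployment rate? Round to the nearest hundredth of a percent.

New unemployment rate ≈ 9.13%.

Initially, labor force = 67,756 + 6,978 = 74,734, so u = 6,978/74,734 = 9.34%.
After the change, employed and labor force both rise by 1,696; unemployed unchanged → E = 69,452, U = 6,978, labor force = 76,430.
New unemployment rate = 6,978 / 76,430 = 9.13%.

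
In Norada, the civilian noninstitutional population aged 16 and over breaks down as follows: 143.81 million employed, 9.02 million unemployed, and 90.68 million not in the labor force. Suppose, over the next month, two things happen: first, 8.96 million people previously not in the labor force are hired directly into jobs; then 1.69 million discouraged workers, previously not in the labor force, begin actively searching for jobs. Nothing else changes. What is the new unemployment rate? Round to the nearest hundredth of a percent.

Initially, labor force = 143.81 + 9.02 = 152.83 million, so u = 9.02/152.83 = 5.90%.
After the first change, employed and labor force both rise by 8.96; unemployed unchanged → E = 152.77, U = 9.02, labor force = 161.79 million.
After the second change, unemployed and labor force both rise by 1.69 → E = 152.77, U = 10.71, labor force = 163.48 million.
New unemployment rate = 10.71 / 163.48 = 6.55%.

New unemployment rate ≈ 6.55%.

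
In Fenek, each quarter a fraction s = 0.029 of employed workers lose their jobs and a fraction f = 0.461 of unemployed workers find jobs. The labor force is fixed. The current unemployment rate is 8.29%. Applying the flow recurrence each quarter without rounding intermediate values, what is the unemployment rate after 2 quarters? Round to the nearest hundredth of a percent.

With a fixed labor force, u_{t+1} = u_t + s·(1−u_t) − f·u_t = u_t·(1−s−f) + s.
Here 1−s−f = 0.510 and s = 0.029.
u_1 = 0.082900 × 0.510 + 0.029 = 0.071279.
u_2 = 0.071279 × 0.510 + 0.029 = 0.065352.

Unemployment rate after two quarters ≈ 6.54%.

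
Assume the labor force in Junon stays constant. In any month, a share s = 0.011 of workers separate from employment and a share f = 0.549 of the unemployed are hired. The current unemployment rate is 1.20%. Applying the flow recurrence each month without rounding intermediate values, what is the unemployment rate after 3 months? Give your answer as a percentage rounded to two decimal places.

Unemployment rate after three months ≈ 1.90%.

With a fixed labor force, u_{t+1} = u_t + s·(1−u_t) − f·u_t = u_t·(1−s−f) + s.
Here 1−s−f = 0.440 and s = 0.011.
u_1 = 0.012000 × 0.440 + 0.011 = 0.016280.
u_2 = 0.016280 × 0.440 + 0.011 = 0.018163.
u_3 = 0.018163 × 0.440 + 0.011 = 0.018992.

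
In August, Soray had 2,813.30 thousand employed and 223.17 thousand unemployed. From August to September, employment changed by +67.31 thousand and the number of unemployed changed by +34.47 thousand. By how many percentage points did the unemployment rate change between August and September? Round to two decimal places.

August: labor force = 2,813.30 + 223.17 = 3,036.47; u = 223.17/3,036.47 = 7.35%.
September: labor force = 2,880.61 + 257.64 = 3,138.25; u = 257.64/3,138.25 = 8.21%.
Change = 8.21% − 7.35% = +0.86 pp.

The unemployment rate changed by +0.86 percentage points.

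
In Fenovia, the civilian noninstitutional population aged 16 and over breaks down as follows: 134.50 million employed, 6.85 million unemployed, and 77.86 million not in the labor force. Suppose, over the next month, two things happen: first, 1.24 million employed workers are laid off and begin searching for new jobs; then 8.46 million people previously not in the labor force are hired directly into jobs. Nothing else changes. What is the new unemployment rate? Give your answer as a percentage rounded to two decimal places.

New unemployment rate ≈ 5.40%.

Initially, labor force = 134.50 + 6.85 = 141.35 million, so u = 6.85/141.35 = 4.85%.
After the first change, employed falls and unemployed rises by 1.24; labor force unchanged → E = 133.26, U = 8.09, labor force = 141.35 million.
After the second change, employed and labor force both rise by 8.46; unemployed unchanged → E = 141.72, U = 8.09, labor force = 149.81 million.
New unemployment rate = 8.09 / 149.81 = 5.40%.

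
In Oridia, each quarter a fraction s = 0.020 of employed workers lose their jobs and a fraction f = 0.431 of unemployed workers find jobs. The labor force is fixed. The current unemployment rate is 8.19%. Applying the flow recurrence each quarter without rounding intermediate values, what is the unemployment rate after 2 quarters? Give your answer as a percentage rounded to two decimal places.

Unemployment rate after two quarters ≈ 5.57%.

With a fixed labor force, u_{t+1} = u_t + s·(1−u_t) − f·u_t = u_t·(1−s−f) + s.
Here 1−s−f = 0.549 and s = 0.020.
u_1 = 0.081900 × 0.549 + 0.020 = 0.064963.
u_2 = 0.064963 × 0.549 + 0.020 = 0.055665.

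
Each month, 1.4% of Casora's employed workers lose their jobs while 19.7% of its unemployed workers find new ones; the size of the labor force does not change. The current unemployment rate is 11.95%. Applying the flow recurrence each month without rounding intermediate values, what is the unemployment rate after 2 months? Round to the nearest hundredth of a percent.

Unemployment rate after two months ≈ 9.94%.

With a fixed labor force, u_{t+1} = u_t + s·(1−u_t) − f·u_t = u_t·(1−s−f) + s.
Here 1−s−f = 0.789 and s = 0.014.
u_1 = 0.119500 × 0.789 + 0.014 = 0.108285.
u_2 = 0.108285 × 0.789 + 0.014 = 0.099437.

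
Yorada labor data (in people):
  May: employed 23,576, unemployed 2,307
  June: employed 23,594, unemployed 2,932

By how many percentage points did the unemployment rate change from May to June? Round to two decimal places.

The unemployment rate changed by +2.14 percentage points.

May: labor force = 23,576 + 2,307 = 25,883; u = 2,307/25,883 = 8.91%.
June: labor force = 23,594 + 2,932 = 26,526; u = 2,932/26,526 = 11.05%.
Change = 11.05% − 8.91% = +2.14 pp.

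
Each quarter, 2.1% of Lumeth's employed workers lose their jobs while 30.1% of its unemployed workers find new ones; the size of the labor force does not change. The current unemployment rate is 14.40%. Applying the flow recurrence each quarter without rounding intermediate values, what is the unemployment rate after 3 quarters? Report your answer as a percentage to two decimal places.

With a fixed labor force, u_{t+1} = u_t + s·(1−u_t) − f·u_t = u_t·(1−s−f) + s.
Here 1−s−f = 0.678 and s = 0.021.
u_1 = 0.144000 × 0.678 + 0.021 = 0.118632.
u_2 = 0.118632 × 0.678 + 0.021 = 0.101432.
u_3 = 0.101432 × 0.678 + 0.021 = 0.089771.

Unemployment rate after three quarters ≈ 8.98%.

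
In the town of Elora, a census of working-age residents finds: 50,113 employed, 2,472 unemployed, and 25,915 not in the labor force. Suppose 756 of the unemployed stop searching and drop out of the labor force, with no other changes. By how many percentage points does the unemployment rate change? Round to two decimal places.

The unemployment rate changes by −1.39 percentage points.

Initially, labor force = 50,113 + 2,472 = 52,585, so u = 2,472/52,585 = 4.70%.
After the change, unemployed and labor force both fall by 756 → E = 50,113, U = 1,716, labor force = 51,829.
New unemployment rate = 1,716 / 51,829 = 3.31%.
Change = 3.31% − 4.70% = −1.39 percentage points.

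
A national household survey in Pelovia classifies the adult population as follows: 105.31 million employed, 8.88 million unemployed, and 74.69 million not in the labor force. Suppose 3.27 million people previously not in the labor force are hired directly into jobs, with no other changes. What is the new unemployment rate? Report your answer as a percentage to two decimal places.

New unemployment rate ≈ 7.56%.

Initially, labor force = 105.31 + 8.88 = 114.19 million, so u = 8.88/114.19 = 7.78%.
After the change, employed and labor force both rise by 3.27; unemployed unchanged → E = 108.58, U = 8.88, labor force = 117.46 million.
New unemployment rate = 8.88 / 117.46 = 7.56%.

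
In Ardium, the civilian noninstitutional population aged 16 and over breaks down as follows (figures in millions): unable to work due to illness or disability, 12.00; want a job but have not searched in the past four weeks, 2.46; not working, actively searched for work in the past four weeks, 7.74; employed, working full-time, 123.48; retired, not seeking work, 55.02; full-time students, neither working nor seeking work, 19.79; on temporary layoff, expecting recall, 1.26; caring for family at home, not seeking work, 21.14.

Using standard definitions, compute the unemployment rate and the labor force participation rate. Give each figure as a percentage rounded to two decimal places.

Employed = 123.48 million.
Unemployed = 7.74 + 1.26 = 9.00 million (jobless and actively searching, or on temporary layoff).
Labor force = 123.48 + 9.00 = 132.48 million.
Not in labor force = 12.00 + 2.46 + 55.02 + 19.79 + 21.14 = 110.41 million (those not working and not actively searching are outside the labor force — including those who want a job but have given up searching).
Civilian working-age population = 132.48 + 110.41 = 242.89 million.
Unemployment rate = 9.00 / 132.48 = 6.79%.
Labor force participation rate = 132.48 / 242.89 = 54.54%.

Unemployment rate ≈ 6.79%; labor force participation rate ≈ 54.54%.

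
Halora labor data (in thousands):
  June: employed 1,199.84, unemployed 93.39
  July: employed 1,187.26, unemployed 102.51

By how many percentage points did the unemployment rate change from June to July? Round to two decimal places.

The unemployment rate changed by +0.73 percentage points.

June: labor force = 1,199.84 + 93.39 = 1,293.23; u = 93.39/1,293.23 = 7.22%.
July: labor force = 1,187.26 + 102.51 = 1,289.77; u = 102.51/1,289.77 = 7.95%.
Change = 7.95% − 7.22% = +0.73 pp.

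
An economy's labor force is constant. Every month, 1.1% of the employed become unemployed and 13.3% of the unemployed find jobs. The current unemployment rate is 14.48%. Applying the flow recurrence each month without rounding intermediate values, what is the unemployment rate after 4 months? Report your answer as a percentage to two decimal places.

Unemployment rate after four months ≈ 11.31%.

With a fixed labor force, u_{t+1} = u_t + s·(1−u_t) − f·u_t = u_t·(1−s−f) + s.
Here 1−s−f = 0.856 and s = 0.011.
u_1 = 0.144800 × 0.856 + 0.011 = 0.134949.
u_2 = 0.134949 × 0.856 + 0.011 = 0.126516.
u_3 = 0.126516 × 0.856 + 0.011 = 0.119298.
u_4 = 0.119298 × 0.856 + 0.011 = 0.113119.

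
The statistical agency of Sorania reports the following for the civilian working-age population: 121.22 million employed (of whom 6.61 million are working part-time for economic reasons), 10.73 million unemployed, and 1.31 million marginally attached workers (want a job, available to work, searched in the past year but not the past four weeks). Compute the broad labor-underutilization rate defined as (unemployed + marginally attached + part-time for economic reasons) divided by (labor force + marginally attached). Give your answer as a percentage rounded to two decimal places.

Broad underutilization rate ≈ 14.00%.

Labor force = 121.22 + 10.73 = 131.95 million.
Numerator = 10.73 + 1.31 + 6.61 = 18.65 million.
Denominator = 131.95 + 1.31 = 133.26 million.
Broad rate = 18.65 / 133.26 = 14.00%.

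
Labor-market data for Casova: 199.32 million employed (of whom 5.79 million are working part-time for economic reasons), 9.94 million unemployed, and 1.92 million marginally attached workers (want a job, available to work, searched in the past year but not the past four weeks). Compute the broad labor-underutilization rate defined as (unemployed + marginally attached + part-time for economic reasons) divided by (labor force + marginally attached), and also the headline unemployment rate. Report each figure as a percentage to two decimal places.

Labor force = 199.32 + 9.94 = 209.26 million.
Numerator = 9.94 + 1.92 + 5.79 = 17.65 million.
Denominator = 209.26 + 1.92 = 211.18 million.
Broad rate = 17.65 / 211.18 = 8.36%.
Headline unemployment rate = 9.94 / 209.26 = 4.75%.

Broad underutilization rate ≈ 8.36%; headline unemployment rate ≈ 4.75%.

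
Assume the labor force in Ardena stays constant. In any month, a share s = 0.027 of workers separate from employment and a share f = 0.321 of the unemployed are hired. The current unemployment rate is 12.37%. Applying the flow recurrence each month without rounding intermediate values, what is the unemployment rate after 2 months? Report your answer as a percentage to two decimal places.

With a fixed labor force, u_{t+1} = u_t + s·(1−u_t) − f·u_t = u_t·(1−s−f) + s.
Here 1−s−f = 0.652 and s = 0.027.
u_1 = 0.123700 × 0.652 + 0.027 = 0.107652.
u_2 = 0.107652 × 0.652 + 0.027 = 0.097189.

Unemployment rate after two months ≈ 9.72%.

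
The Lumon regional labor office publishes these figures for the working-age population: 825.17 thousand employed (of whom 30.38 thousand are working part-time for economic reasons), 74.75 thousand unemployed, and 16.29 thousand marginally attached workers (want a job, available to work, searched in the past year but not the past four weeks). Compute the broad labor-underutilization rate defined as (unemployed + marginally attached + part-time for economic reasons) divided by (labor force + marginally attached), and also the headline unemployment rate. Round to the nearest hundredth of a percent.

Labor force = 825.17 + 74.75 = 899.92 thousand.
Numerator = 74.75 + 16.29 + 30.38 = 121.42 thousand.
Denominator = 899.92 + 16.29 = 916.21 thousand.
Broad rate = 121.42 / 916.21 = 13.25%.
Headline unemployment rate = 74.75 / 899.92 = 8.31%.

Broad underutilization rate ≈ 13.25%; headline unemployment rate ≈ 8.31%.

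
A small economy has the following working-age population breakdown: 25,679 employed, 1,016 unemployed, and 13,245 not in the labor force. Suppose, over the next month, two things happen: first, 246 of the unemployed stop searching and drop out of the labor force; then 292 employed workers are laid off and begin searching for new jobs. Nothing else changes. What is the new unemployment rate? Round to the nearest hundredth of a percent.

Initially, labor force = 25,679 + 1,016 = 26,695, so u = 1,016/26,695 = 3.81%.
After the first change, unemployed and labor force both fall by 246 → E = 25,679, U = 770, labor force = 26,449.
After the second change, employed falls and unemployed rises by 292; labor force unchanged → E = 25,387, U = 1,062, labor force = 26,449.
New unemployment rate = 1,062 / 26,449 = 4.02%.

New unemployment rate ≈ 4.02%.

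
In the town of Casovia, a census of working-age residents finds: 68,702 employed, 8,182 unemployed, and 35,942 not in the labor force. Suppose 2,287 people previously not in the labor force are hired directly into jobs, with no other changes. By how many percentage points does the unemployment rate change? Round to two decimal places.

The unemployment rate changes by −0.31 percentage points.

Initially, labor force = 68,702 + 8,182 = 76,884, so u = 8,182/76,884 = 10.64%.
After the change, employed and labor force both rise by 2,287; unemployed unchanged → E = 70,989, U = 8,182, labor force = 79,171.
New unemployment rate = 8,182 / 79,171 = 10.33%.
Change = 10.33% − 10.64% = −0.31 percentage points.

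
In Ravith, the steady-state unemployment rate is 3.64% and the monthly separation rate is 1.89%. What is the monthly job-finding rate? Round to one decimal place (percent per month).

From u* = s/(s+f): f = s·(1−u)/u.
f = 1.89 × (1 − 0.0364) / 0.0364 = 1.8212 / 0.0364 ≈ 50.0% per month.

Job-finding rate ≈ 50.0% per month.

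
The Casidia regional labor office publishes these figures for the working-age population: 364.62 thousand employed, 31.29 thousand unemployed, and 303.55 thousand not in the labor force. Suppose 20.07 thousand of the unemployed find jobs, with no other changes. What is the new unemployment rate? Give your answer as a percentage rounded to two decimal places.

New unemployment rate ≈ 2.83%.

Initially, labor force = 364.62 + 31.29 = 395.91 thousand, so u = 31.29/395.91 = 7.90%.
After the change, unemployed falls and employed rises by 20.07; labor force unchanged → E = 384.69, U = 11.22, labor force = 395.91 thousand.
New unemployment rate = 11.22 / 395.91 = 2.83%.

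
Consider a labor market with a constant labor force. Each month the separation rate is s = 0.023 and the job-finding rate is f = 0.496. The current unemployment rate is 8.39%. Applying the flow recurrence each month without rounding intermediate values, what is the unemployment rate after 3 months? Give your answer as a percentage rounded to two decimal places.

Unemployment rate after three months ≈ 4.87%.

With a fixed labor force, u_{t+1} = u_t + s·(1−u_t) − f·u_t = u_t·(1−s−f) + s.
Here 1−s−f = 0.481 and s = 0.023.
u_1 = 0.083900 × 0.481 + 0.023 = 0.063356.
u_2 = 0.063356 × 0.481 + 0.023 = 0.053474.
u_3 = 0.053474 × 0.481 + 0.023 = 0.048721.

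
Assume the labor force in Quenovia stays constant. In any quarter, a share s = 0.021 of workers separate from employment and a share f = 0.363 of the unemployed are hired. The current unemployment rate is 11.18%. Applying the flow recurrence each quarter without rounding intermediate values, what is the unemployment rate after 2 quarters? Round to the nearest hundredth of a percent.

With a fixed labor force, u_{t+1} = u_t + s·(1−u_t) − f·u_t = u_t·(1−s−f) + s.
Here 1−s−f = 0.616 and s = 0.021.
u_1 = 0.111800 × 0.616 + 0.021 = 0.089869.
u_2 = 0.089869 × 0.616 + 0.021 = 0.076359.

Unemployment rate after two quarters ≈ 7.64%.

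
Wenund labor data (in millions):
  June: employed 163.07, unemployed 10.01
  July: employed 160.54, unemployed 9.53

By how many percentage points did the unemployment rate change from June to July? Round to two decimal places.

The unemployment rate changed by −0.18 percentage points.

June: labor force = 163.07 + 10.01 = 173.08; u = 10.01/173.08 = 5.78%.
July: labor force = 160.54 + 9.53 = 170.07; u = 9.53/170.07 = 5.60%.
Change = 5.60% − 5.78% = −0.18 pp.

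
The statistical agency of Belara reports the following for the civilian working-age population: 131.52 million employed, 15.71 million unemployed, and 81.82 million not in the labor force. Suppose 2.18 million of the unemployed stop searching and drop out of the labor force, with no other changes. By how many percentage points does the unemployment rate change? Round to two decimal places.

Initially, labor force = 131.52 + 15.71 = 147.23 million, so u = 15.71/147.23 = 10.67%.
After the change, unemployed and labor force both fall by 2.18 → E = 131.52, U = 13.53, labor force = 145.05 million.
New unemployment rate = 13.53 / 145.05 = 9.33%.
Change = 9.33% − 10.67% = −1.34 percentage points.

The unemployment rate changes by −1.34 percentage points.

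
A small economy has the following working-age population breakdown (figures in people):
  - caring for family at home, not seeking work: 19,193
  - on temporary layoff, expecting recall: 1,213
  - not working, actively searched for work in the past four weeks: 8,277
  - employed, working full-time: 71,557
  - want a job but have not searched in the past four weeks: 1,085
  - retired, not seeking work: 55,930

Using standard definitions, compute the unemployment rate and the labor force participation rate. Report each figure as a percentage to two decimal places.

Employed = 71,557.
Unemployed = 1,213 + 8,277 = 9,490 (jobless and actively searching, or on temporary layoff).
Labor force = 71,557 + 9,490 = 81,047.
Not in labor force = 19,193 + 1,085 + 55,930 = 76,208 (those not working and not actively searching are outside the labor force — including those who want a job but have given up searching).
Civilian working-age population = 81,047 + 76,208 = 157,255.
Unemployment rate = 9,490 / 81,047 = 11.71%.
Labor force participation rate = 81,047 / 157,255 = 51.54%.

Unemployment rate ≈ 11.71%; labor force participation rate ≈ 51.54%.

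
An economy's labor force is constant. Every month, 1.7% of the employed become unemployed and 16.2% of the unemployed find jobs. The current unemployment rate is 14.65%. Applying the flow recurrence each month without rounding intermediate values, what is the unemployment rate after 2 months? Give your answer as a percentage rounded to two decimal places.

Unemployment rate after two months ≈ 12.97%.

With a fixed labor force, u_{t+1} = u_t + s·(1−u_t) − f·u_t = u_t·(1−s−f) + s.
Here 1−s−f = 0.821 and s = 0.017.
u_1 = 0.146500 × 0.821 + 0.017 = 0.137276.
u_2 = 0.137276 × 0.821 + 0.017 = 0.129704.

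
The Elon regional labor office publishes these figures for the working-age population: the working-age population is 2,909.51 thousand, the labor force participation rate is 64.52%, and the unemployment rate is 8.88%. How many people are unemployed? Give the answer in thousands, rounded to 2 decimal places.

About 166.70 thousand are unemployed.

Labor force = 0.6452 × 2,909.51 = 1,877.22 thousand.
Unemployed = 0.0888 × 1,877.22 ≈ 166.70 thousand.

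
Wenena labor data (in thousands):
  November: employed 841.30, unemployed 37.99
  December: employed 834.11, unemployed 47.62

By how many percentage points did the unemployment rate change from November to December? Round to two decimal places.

The unemployment rate changed by +1.08 percentage points.

November: labor force = 841.30 + 37.99 = 879.29; u = 37.99/879.29 = 4.32%.
December: labor force = 834.11 + 47.62 = 881.73; u = 47.62/881.73 = 5.40%.
Change = 5.40% − 4.32% = +1.08 pp.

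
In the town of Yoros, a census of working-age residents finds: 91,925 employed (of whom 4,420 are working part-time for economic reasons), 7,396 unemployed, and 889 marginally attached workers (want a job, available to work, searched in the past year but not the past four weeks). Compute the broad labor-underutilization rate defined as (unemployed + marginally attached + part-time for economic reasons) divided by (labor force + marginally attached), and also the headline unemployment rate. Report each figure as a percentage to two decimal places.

Broad underutilization rate ≈ 12.68%; headline unemployment rate ≈ 7.45%.

Labor force = 91,925 + 7,396 = 99,321.
Numerator = 7,396 + 889 + 4,420 = 12,705.
Denominator = 99,321 + 889 = 100,210.
Broad rate = 12,705 / 100,210 = 12.68%.
Headline unemployment rate = 7,396 / 99,321 = 7.45%.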